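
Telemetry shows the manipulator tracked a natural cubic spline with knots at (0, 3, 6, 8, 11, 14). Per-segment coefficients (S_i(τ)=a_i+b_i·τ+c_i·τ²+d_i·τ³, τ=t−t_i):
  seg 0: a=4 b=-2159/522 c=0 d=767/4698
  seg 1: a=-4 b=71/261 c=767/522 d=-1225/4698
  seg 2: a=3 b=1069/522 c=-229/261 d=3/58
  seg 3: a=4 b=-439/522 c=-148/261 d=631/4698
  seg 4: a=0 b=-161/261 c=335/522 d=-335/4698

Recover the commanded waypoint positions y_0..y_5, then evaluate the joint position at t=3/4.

y_0 = S_0(0) = a_0 = 4
y_1 = S_1(0) = a_1 = -4
y_2 = S_2(0) = a_2 = 3
y_3 = S_3(0) = a_3 = 4
y_4 = S_4(0) = a_4 = 0
y_5 = S_4(3) = 2
t_q=3/4 is in segment 0 (τ=3/4); S_0(τ)=3589/3712

y_0=4 y_1=-4 y_2=3 y_3=4 y_4=0 y_5=2
S(3/4) = 3589/3712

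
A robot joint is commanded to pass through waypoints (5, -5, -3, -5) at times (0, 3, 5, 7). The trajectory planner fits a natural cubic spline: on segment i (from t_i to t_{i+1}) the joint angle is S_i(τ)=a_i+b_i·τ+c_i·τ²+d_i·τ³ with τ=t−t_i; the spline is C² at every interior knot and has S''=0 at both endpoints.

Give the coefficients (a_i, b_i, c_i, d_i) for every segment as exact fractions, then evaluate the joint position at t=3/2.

Δ: Δ0=-10/3, Δ1=1, Δ2=-1
row 1: diag=10, rhs=26; c'=1/5, d'=13/5
row 2: denom=8−2·1/5=38/5; d'=(-12−2·13/5)/(38/5)=-43/19
back: M2=-43/19
back: M1=13/5−1/5·-43/19=58/19
M: M0=0, M1=58/19, M2=-43/19, M3=0
seg 0: a=5, c=M0/2=0, d=(M1−M0)/(6·3)=29/171, b=Δ0−h0·(2M0+M1)/6=-277/57
seg 1: a=-5, c=M1/2=29/19, d=(M2−M1)/(6·2)=-101/228, b=Δ1−h1·(2M1+M2)/6=-16/57
seg 2: a=-3, c=M2/2=-43/38, d=(M3−M2)/(6·2)=43/228, b=Δ2−h2·(2M2+M3)/6=29/57
t_q=3/2 → seg 0, τ=3/2; S=5+-277/57·τ+0·τ²+29/171·τ³=-261/152

  seg 0: a=5 b=-277/57 c=0 d=29/171
  seg 1: a=-5 b=-16/57 c=29/19 d=-101/228
  seg 2: a=-3 b=29/57 c=-43/38 d=43/228
S(3/2) = -261/152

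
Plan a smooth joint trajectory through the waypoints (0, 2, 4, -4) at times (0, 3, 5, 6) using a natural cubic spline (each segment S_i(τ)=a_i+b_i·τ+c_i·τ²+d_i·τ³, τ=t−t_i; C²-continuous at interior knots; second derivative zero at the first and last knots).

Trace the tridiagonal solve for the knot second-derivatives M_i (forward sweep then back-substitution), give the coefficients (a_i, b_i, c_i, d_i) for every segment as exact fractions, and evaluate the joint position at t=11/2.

Δ: Δ0=2/3, Δ1=1, Δ2=-8
row 1: diag=10, rhs=2; c'=1/5, d'=1/5
row 2: denom=6−2·1/5=28/5; d'=(-54−2·1/5)/(28/5)=-68/7
back: M2=-68/7
back: M1=1/5−1/5·-68/7=15/7
M: M0=0, M1=15/7, M2=-68/7, M3=0
seg 0: a=0, c=M0/2=0, d=(M1−M0)/(6·3)=5/42, b=Δ0−h0·(2M0+M1)/6=-17/42
seg 1: a=2, c=M1/2=15/14, d=(M2−M1)/(6·2)=-83/84, b=Δ1−h1·(2M1+M2)/6=59/21
seg 2: a=4, c=M2/2=-34/7, d=(M3−M2)/(6·1)=34/21, b=Δ2−h2·(2M2+M3)/6=-100/21
t_q=11/2 → seg 2, τ=1/2; S=4+-100/21·τ+-34/7·τ²+34/21·τ³=17/28

  seg 0: a=0 b=-17/42 c=0 d=5/42
  seg 1: a=2 b=59/21 c=15/14 d=-83/84
  seg 2: a=4 b=-100/21 c=-34/7 d=34/21
S(11/2) = 17/28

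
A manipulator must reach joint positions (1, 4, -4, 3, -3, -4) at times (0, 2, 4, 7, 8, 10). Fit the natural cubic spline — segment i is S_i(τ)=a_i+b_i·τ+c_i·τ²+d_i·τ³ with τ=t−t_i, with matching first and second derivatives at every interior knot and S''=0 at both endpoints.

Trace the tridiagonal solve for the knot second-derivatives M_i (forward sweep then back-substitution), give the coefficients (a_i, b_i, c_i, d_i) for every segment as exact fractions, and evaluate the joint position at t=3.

  seg 0: a=1 b=8357/2355 c=0 d=-9649/18840
  seg 1: a=4 b=-12233/4710 c=-9649/3140 d=1117/942
  seg 2: a=-4 b=-3107/4710 c=12691/3140 d=-5735/5652
  seg 3: a=3 b=-35851/9420 c=-3996/785 d=27283/9420
  seg 4: a=-3 b=-24953/4710 c=11299/3140 d=-11299/18840
S(3) = -1521/3140

Δ: Δ0=3/2, Δ1=-4, Δ2=7/3, Δ3=-6, Δ4=-1/2
row 1: diag=8, rhs=-33; c'=1/4, d'=-33/8
row 2: denom=10−2·1/4=19/2; d'=(38−2·-33/8)/(19/2)=185/38
row 3: denom=8−3·6/19=134/19; d'=(-50−3·185/38)/(134/19)=-2455/268
row 4: denom=6−1·19/134=785/134; d'=(33−1·-2455/268)/(785/134)=11299/1570
back: M4=11299/1570
back: M3=-2455/268−19/134·11299/1570=-7992/785
back: M2=185/38−6/19·-7992/785=12691/1570
back: M1=-33/8−1/4·12691/1570=-9649/1570
M: M0=0, M1=-9649/1570, M2=12691/1570, M3=-7992/785, M4=11299/1570, M5=0
seg 0: a=1, c=M0/2=0, d=(M1−M0)/(6·2)=-9649/18840, b=Δ0−h0·(2M0+M1)/6=8357/2355
seg 1: a=4, c=M1/2=-9649/3140, d=(M2−M1)/(6·2)=1117/942, b=Δ1−h1·(2M1+M2)/6=-12233/4710
seg 2: a=-4, c=M2/2=12691/3140, d=(M3−M2)/(6·3)=-5735/5652, b=Δ2−h2·(2M2+M3)/6=-3107/4710
seg 3: a=3, c=M3/2=-3996/785, d=(M4−M3)/(6·1)=27283/9420, b=Δ3−h3·(2M3+M4)/6=-35851/9420
seg 4: a=-3, c=M4/2=11299/3140, d=(M5−M4)/(6·2)=-11299/18840, b=Δ4−h4·(2M4+M5)/6=-24953/4710
t_q=3 → seg 1, τ=1; S=4+-12233/4710·τ+-9649/3140·τ²+1117/942·τ³=-1521/3140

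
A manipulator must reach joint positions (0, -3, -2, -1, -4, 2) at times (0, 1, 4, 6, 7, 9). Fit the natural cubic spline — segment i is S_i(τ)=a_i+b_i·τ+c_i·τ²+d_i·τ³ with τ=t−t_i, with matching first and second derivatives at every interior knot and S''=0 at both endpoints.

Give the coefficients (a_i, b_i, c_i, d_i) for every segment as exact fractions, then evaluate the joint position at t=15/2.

  seg 0: a=0 b=-46717/13758 c=0 d=5443/13758
  seg 1: a=-3 b=-15194/6879 c=5443/4586 d=-519/4586
  seg 2: a=-2 b=25547/13758 c=386/2293 d=-5825/13758
  seg 3: a=-1 b=-35089/13758 c=-5439/2293 d=26449/13758
  seg 4: a=-4 b=-10505/6879 c=15571/4586 d=-15571/27516
S(15/2) = -292437/73376

Δ: Δ0=-3, Δ1=1/3, Δ2=1/2, Δ3=-3, Δ4=3
row 1: diag=8, rhs=20; c'=3/8, d'=5/2
row 2: denom=10−3·3/8=71/8; d'=(1−3·5/2)/(71/8)=-52/71
row 3: denom=6−2·16/71=394/71; d'=(-21−2·-52/71)/(394/71)=-1387/394
row 4: denom=6−1·71/394=2293/394; d'=(36−1·-1387/394)/(2293/394)=15571/2293
back: M4=15571/2293
back: M3=-1387/394−71/394·15571/2293=-10878/2293
back: M2=-52/71−16/71·-10878/2293=772/2293
back: M1=5/2−3/8·772/2293=5443/2293
M: M0=0, M1=5443/2293, M2=772/2293, M3=-10878/2293, M4=15571/2293, M5=0
seg 0: a=0, c=M0/2=0, d=(M1−M0)/(6·1)=5443/13758, b=Δ0−h0·(2M0+M1)/6=-46717/13758
seg 1: a=-3, c=M1/2=5443/4586, d=(M2−M1)/(6·3)=-519/4586, b=Δ1−h1·(2M1+M2)/6=-15194/6879
seg 2: a=-2, c=M2/2=386/2293, d=(M3−M2)/(6·2)=-5825/13758, b=Δ2−h2·(2M2+M3)/6=25547/13758
seg 3: a=-1, c=M3/2=-5439/2293, d=(M4−M3)/(6·1)=26449/13758, b=Δ3−h3·(2M3+M4)/6=-35089/13758
seg 4: a=-4, c=M4/2=15571/4586, d=(M5−M4)/(6·2)=-15571/27516, b=Δ4−h4·(2M4+M5)/6=-10505/6879
t_q=15/2 → seg 4, τ=1/2; S=-4+-10505/6879·τ+15571/4586·τ²+-15571/27516·τ³=-292437/73376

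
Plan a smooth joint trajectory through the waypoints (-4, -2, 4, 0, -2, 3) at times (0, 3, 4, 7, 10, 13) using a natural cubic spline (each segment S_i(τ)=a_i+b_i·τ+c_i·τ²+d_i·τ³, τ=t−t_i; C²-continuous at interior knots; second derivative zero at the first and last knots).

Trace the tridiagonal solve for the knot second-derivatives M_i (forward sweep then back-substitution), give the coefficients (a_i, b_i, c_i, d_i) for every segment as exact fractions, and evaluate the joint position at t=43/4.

Δ: Δ0=2/3, Δ1=6, Δ2=-4/3, Δ3=-2/3, Δ4=5/3
row 1: diag=8, rhs=32; c'=1/8, d'=4
row 2: denom=8−1·1/8=63/8; d'=(-44−1·4)/(63/8)=-128/21
row 3: denom=12−3·8/21=76/7; d'=(4−3·-128/21)/(76/7)=39/19
row 4: denom=12−3·21/76=849/76; d'=(14−3·39/19)/(849/76)=596/849
back: M4=596/849
back: M3=39/19−21/76·596/849=526/283
back: M2=-128/21−8/21·526/283=-5776/849
back: M1=4−1/8·-5776/849=4118/849
M: M0=0, M1=4118/849, M2=-5776/849, M3=526/283, M4=596/849, M5=0
seg 0: a=-4, c=M0/2=0, d=(M1−M0)/(6·3)=2059/7641, b=Δ0−h0·(2M0+M1)/6=-1493/849
seg 1: a=-2, c=M1/2=2059/849, d=(M2−M1)/(6·1)=-1649/849, b=Δ1−h1·(2M1+M2)/6=4684/849
seg 2: a=4, c=M2/2=-2888/849, d=(M3−M2)/(6·3)=3677/7641, b=Δ2−h2·(2M2+M3)/6=1285/283
seg 3: a=0, c=M3/2=263/283, d=(M4−M3)/(6·3)=-491/7641, b=Δ3−h3·(2M3+M4)/6=-814/283
seg 4: a=-2, c=M4/2=298/849, d=(M5−M4)/(6·3)=-298/7641, b=Δ4−h4·(2M4+M5)/6=273/283
t_q=43/4 → seg 4, τ=3/4; S=-2+273/283·τ+298/849·τ²+-298/7641·τ³=-9921/9056

  seg 0: a=-4 b=-1493/849 c=0 d=2059/7641
  seg 1: a=-2 b=4684/849 c=2059/849 d=-1649/849
  seg 2: a=4 b=1285/283 c=-2888/849 d=3677/7641
  seg 3: a=0 b=-814/283 c=263/283 d=-491/7641
  seg 4: a=-2 b=273/283 c=298/849 d=-298/7641
S(43/4) = -9921/9056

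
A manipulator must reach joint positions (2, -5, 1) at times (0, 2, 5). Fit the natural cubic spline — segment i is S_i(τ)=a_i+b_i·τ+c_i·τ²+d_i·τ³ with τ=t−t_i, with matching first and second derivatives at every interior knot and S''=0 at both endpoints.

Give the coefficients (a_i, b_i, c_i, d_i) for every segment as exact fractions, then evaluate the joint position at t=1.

  seg 0: a=2 b=-23/5 c=0 d=11/40
  seg 1: a=-5 b=-13/10 c=33/20 d=-11/60
S(1) = -93/40

Δ: Δ0=-7/2, Δ1=2
row 1: diag=10, rhs=33; c'=3/10, d'=33/10
back: M1=33/10
M: M0=0, M1=33/10, M2=0
seg 0: a=2, c=M0/2=0, d=(M1−M0)/(6·2)=11/40, b=Δ0−h0·(2M0+M1)/6=-23/5
seg 1: a=-5, c=M1/2=33/20, d=(M2−M1)/(6·3)=-11/60, b=Δ1−h1·(2M1+M2)/6=-13/10
t_q=1 → seg 0, τ=1; S=2+-23/5·τ+0·τ²+11/40·τ³=-93/40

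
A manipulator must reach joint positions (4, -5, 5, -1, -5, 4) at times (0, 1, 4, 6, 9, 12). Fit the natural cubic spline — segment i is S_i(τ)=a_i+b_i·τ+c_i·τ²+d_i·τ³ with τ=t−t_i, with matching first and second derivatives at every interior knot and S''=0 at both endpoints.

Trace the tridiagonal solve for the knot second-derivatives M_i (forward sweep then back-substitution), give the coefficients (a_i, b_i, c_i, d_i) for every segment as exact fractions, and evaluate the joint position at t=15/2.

  seg 0: a=4 b=-1622/147 c=0 d=299/147
  seg 1: a=-5 b=-725/147 c=299/49 d=-164/147
  seg 2: a=5 b=229/147 c=-193/49 d=122/147
  seg 3: a=-1 b=-89/21 c=51/49 d=-32/1323
  seg 4: a=-5 b=199/147 c=121/147 d=-121/1323
S(15/2) = -999/196

Δ: Δ0=-9, Δ1=10/3, Δ2=-3, Δ3=-4/3, Δ4=3
row 1: diag=8, rhs=74; c'=3/8, d'=37/4
row 2: denom=10−3·3/8=71/8; d'=(-38−3·37/4)/(71/8)=-526/71
row 3: denom=10−2·16/71=678/71; d'=(10−2·-526/71)/(678/71)=881/339
row 4: denom=12−3·71/226=2499/226; d'=(26−3·881/339)/(2499/226)=242/147
back: M4=242/147
back: M3=881/339−71/226·242/147=102/49
back: M2=-526/71−16/71·102/49=-386/49
back: M1=37/4−3/8·-386/49=598/49
M: M0=0, M1=598/49, M2=-386/49, M3=102/49, M4=242/147, M5=0
seg 0: a=4, c=M0/2=0, d=(M1−M0)/(6·1)=299/147, b=Δ0−h0·(2M0+M1)/6=-1622/147
seg 1: a=-5, c=M1/2=299/49, d=(M2−M1)/(6·3)=-164/147, b=Δ1−h1·(2M1+M2)/6=-725/147
seg 2: a=5, c=M2/2=-193/49, d=(M3−M2)/(6·2)=122/147, b=Δ2−h2·(2M2+M3)/6=229/147
seg 3: a=-1, c=M3/2=51/49, d=(M4−M3)/(6·3)=-32/1323, b=Δ3−h3·(2M3+M4)/6=-89/21
seg 4: a=-5, c=M4/2=121/147, d=(M5−M4)/(6·3)=-121/1323, b=Δ4−h4·(2M4+M5)/6=199/147
t_q=15/2 → seg 3, τ=3/2; S=-1+-89/21·τ+51/49·τ²+-32/1323·τ³=-999/196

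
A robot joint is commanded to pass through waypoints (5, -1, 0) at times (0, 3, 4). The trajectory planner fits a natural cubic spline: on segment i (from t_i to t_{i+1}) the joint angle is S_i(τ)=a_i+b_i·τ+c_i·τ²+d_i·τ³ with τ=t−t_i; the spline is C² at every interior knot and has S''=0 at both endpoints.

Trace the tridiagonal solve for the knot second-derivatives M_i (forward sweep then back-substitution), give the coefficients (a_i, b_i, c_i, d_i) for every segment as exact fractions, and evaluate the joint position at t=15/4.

  seg 0: a=5 b=-25/8 c=0 d=1/8
  seg 1: a=-1 b=1/4 c=9/8 d=-3/8
S(15/4) = -173/512

Δ: Δ0=-2, Δ1=1
row 1: diag=8, rhs=18; c'=1/8, d'=9/4
back: M1=9/4
M: M0=0, M1=9/4, M2=0
seg 0: a=5, c=M0/2=0, d=(M1−M0)/(6·3)=1/8, b=Δ0−h0·(2M0+M1)/6=-25/8
seg 1: a=-1, c=M1/2=9/8, d=(M2−M1)/(6·1)=-3/8, b=Δ1−h1·(2M1+M2)/6=1/4
t_q=15/4 → seg 1, τ=3/4; S=-1+1/4·τ+9/8·τ²+-3/8·τ³=-173/512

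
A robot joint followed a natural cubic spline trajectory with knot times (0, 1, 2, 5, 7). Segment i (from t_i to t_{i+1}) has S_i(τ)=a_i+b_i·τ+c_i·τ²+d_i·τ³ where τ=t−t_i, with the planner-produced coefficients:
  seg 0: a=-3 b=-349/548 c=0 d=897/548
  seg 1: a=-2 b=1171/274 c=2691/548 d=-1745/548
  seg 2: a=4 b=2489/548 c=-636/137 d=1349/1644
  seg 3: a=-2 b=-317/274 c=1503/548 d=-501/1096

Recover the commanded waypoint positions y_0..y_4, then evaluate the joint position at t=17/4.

y_0=-3 y_1=-2 y_2=4 y_3=-2 y_4=3
S(17/4) = 2255/35072

y_0 = S_0(0) = a_0 = -3
y_1 = S_1(0) = a_1 = -2
y_2 = S_2(0) = a_2 = 4
y_3 = S_3(0) = a_3 = -2
y_4 = S_3(2) = 3
t_q=17/4 is in segment 2 (τ=9/4); S_2(τ)=2255/35072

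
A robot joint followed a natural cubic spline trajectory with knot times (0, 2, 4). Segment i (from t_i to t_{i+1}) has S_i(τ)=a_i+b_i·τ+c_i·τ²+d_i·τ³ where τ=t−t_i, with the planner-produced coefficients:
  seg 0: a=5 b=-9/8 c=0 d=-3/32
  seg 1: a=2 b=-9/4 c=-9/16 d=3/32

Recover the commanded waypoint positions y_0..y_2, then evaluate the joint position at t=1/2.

y_0=5 y_1=2 y_2=-4
S(1/2) = 1133/256

y_0 = S_0(0) = a_0 = 5
y_1 = S_1(0) = a_1 = 2
y_2 = S_1(2) = -4
t_q=1/2 is in segment 0 (τ=1/2); S_0(τ)=1133/256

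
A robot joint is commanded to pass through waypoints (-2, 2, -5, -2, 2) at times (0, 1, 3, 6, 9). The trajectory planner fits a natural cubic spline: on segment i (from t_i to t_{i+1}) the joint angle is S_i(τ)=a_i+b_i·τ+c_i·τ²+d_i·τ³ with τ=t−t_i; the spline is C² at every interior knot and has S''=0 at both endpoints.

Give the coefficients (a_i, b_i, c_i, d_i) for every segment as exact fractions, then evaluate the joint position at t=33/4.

  seg 0: a=-2 b=6821/1236 c=0 d=-1877/1236
  seg 1: a=2 b=595/618 c=-1877/412 d=2873/2472
  seg 2: a=-5 b=-1024/309 c=249/103 d=-908/2781
  seg 3: a=-2 b=734/309 c=-161/309 d=161/2781
S(33/4) = 9007/6592

Δ: Δ0=4, Δ1=-7/2, Δ2=1, Δ3=4/3
row 1: diag=6, rhs=-45; c'=1/3, d'=-15/2
row 2: denom=10−2·1/3=28/3; d'=(27−2·-15/2)/(28/3)=9/2
row 3: denom=12−3·9/28=309/28; d'=(2−3·9/2)/(309/28)=-322/309
back: M3=-322/309
back: M2=9/2−9/28·-322/309=498/103
back: M1=-15/2−1/3·498/103=-1877/206
M: M0=0, M1=-1877/206, M2=498/103, M3=-322/309, M4=0
seg 0: a=-2, c=M0/2=0, d=(M1−M0)/(6·1)=-1877/1236, b=Δ0−h0·(2M0+M1)/6=6821/1236
seg 1: a=2, c=M1/2=-1877/412, d=(M2−M1)/(6·2)=2873/2472, b=Δ1−h1·(2M1+M2)/6=595/618
seg 2: a=-5, c=M2/2=249/103, d=(M3−M2)/(6·3)=-908/2781, b=Δ2−h2·(2M2+M3)/6=-1024/309
seg 3: a=-2, c=M3/2=-161/309, d=(M4−M3)/(6·3)=161/2781, b=Δ3−h3·(2M3+M4)/6=734/309
t_q=33/4 → seg 3, τ=9/4; S=-2+734/309·τ+-161/309·τ²+161/2781·τ³=9007/6592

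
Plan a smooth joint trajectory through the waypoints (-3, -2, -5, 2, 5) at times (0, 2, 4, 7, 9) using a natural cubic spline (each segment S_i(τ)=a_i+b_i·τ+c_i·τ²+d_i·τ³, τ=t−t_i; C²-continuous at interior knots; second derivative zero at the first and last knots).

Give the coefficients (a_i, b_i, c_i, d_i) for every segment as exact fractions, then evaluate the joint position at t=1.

  seg 0: a=-3 b=1307/1032 c=0 d=-791/4128
  seg 1: a=-2 b=-533/516 c=-791/688 d=1891/4128
  seg 2: a=-5 b=-139/1032 c=275/172 d=-89/344
  seg 3: a=2 b=319/129 c=-251/344 d=251/2064
S(1) = -2649/1376

Δ: Δ0=1/2, Δ1=-3/2, Δ2=7/3, Δ3=3/2
row 1: diag=8, rhs=-12; c'=1/4, d'=-3/2
row 2: denom=10−2·1/4=19/2; d'=(23−2·-3/2)/(19/2)=52/19
row 3: denom=10−3·6/19=172/19; d'=(-5−3·52/19)/(172/19)=-251/172
back: M3=-251/172
back: M2=52/19−6/19·-251/172=275/86
back: M1=-3/2−1/4·275/86=-791/344
M: M0=0, M1=-791/344, M2=275/86, M3=-251/172, M4=0
seg 0: a=-3, c=M0/2=0, d=(M1−M0)/(6·2)=-791/4128, b=Δ0−h0·(2M0+M1)/6=1307/1032
seg 1: a=-2, c=M1/2=-791/688, d=(M2−M1)/(6·2)=1891/4128, b=Δ1−h1·(2M1+M2)/6=-533/516
seg 2: a=-5, c=M2/2=275/172, d=(M3−M2)/(6·3)=-89/344, b=Δ2−h2·(2M2+M3)/6=-139/1032
seg 3: a=2, c=M3/2=-251/344, d=(M4−M3)/(6·2)=251/2064, b=Δ3−h3·(2M3+M4)/6=319/129
t_q=1 → seg 0, τ=1; S=-3+1307/1032·τ+0·τ²+-791/4128·τ³=-2649/1376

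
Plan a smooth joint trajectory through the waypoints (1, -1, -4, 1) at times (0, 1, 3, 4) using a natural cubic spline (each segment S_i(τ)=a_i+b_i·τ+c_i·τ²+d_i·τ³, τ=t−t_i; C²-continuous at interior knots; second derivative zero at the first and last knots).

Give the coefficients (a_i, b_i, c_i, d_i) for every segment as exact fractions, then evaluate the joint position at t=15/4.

Δ: Δ0=-2, Δ1=-3/2, Δ2=5
row 1: diag=6, rhs=3; c'=1/3, d'=1/2
row 2: denom=6−2·1/3=16/3; d'=(39−2·1/2)/(16/3)=57/8
back: M2=57/8
back: M1=1/2−1/3·57/8=-15/8
M: M0=0, M1=-15/8, M2=57/8, M3=0
seg 0: a=1, c=M0/2=0, d=(M1−M0)/(6·1)=-5/16, b=Δ0−h0·(2M0+M1)/6=-27/16
seg 1: a=-1, c=M1/2=-15/16, d=(M2−M1)/(6·2)=3/4, b=Δ1−h1·(2M1+M2)/6=-21/8
seg 2: a=-4, c=M2/2=57/16, d=(M3−M2)/(6·1)=-19/16, b=Δ2−h2·(2M2+M3)/6=21/8
t_q=15/4 → seg 2, τ=3/4; S=-4+21/8·τ+57/16·τ²+-19/16·τ³=-541/1024

  seg 0: a=1 b=-27/16 c=0 d=-5/16
  seg 1: a=-1 b=-21/8 c=-15/16 d=3/4
  seg 2: a=-4 b=21/8 c=57/16 d=-19/16
S(15/4) = -541/1024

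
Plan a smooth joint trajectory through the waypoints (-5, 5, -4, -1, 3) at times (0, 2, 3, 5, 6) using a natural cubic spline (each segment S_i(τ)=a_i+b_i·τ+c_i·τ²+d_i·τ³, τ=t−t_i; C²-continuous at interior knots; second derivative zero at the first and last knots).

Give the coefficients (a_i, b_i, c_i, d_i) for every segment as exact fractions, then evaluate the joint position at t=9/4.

  seg 0: a=-5 b=971/93 c=0 d=-253/186
  seg 1: a=5 b=-547/93 c=-253/31 d=469/93
  seg 2: a=-4 b=-658/93 c=216/31 d=-997/744
  seg 3: a=-1 b=877/186 c=-133/124 d=133/372
S(9/4) = 6147/1984

Δ: Δ0=5, Δ1=-9, Δ2=3/2, Δ3=4
row 1: diag=6, rhs=-84; c'=1/6, d'=-14
row 2: denom=6−1·1/6=35/6; d'=(63−1·-14)/(35/6)=66/5
row 3: denom=6−2·12/35=186/35; d'=(15−2·66/5)/(186/35)=-133/62
back: M3=-133/62
back: M2=66/5−12/35·-133/62=432/31
back: M1=-14−1/6·432/31=-506/31
M: M0=0, M1=-506/31, M2=432/31, M3=-133/62, M4=0
seg 0: a=-5, c=M0/2=0, d=(M1−M0)/(6·2)=-253/186, b=Δ0−h0·(2M0+M1)/6=971/93
seg 1: a=5, c=M1/2=-253/31, d=(M2−M1)/(6·1)=469/93, b=Δ1−h1·(2M1+M2)/6=-547/93
seg 2: a=-4, c=M2/2=216/31, d=(M3−M2)/(6·2)=-997/744, b=Δ2−h2·(2M2+M3)/6=-658/93
seg 3: a=-1, c=M3/2=-133/124, d=(M4−M3)/(6·1)=133/372, b=Δ3−h3·(2M3+M4)/6=877/186
t_q=9/4 → seg 1, τ=1/4; S=5+-547/93·τ+-253/31·τ²+469/93·τ³=6147/1984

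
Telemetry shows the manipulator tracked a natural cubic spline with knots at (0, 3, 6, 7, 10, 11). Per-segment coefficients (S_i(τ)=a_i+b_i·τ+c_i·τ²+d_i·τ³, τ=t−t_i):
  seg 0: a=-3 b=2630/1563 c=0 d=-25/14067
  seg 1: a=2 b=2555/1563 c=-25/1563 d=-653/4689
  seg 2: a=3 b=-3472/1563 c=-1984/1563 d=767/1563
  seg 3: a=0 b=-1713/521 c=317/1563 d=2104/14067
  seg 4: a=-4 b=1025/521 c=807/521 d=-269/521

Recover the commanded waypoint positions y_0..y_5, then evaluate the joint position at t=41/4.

y_0=-3 y_1=2 y_2=3 y_3=0 y_4=-4 y_5=-1
S(41/4) = -114017/33344

y_0 = S_0(0) = a_0 = -3
y_1 = S_1(0) = a_1 = 2
y_2 = S_2(0) = a_2 = 3
y_3 = S_3(0) = a_3 = 0
y_4 = S_4(0) = a_4 = -4
y_5 = S_4(1) = -1
t_q=41/4 is in segment 4 (τ=1/4); S_4(τ)=-114017/33344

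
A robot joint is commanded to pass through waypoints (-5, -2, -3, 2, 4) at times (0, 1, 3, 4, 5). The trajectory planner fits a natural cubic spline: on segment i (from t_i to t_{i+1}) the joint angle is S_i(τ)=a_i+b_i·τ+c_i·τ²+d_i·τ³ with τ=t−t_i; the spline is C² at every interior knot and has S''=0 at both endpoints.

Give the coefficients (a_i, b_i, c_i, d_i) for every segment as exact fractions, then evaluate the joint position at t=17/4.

Δ: Δ0=3, Δ1=-1/2, Δ2=5, Δ3=2
row 1: diag=6, rhs=-21; c'=1/3, d'=-7/2
row 2: denom=6−2·1/3=16/3; d'=(33−2·-7/2)/(16/3)=15/2
row 3: denom=4−1·3/16=61/16; d'=(-18−1·15/2)/(61/16)=-408/61
back: M3=-408/61
back: M2=15/2−3/16·-408/61=534/61
back: M1=-7/2−1/3·534/61=-783/122
M: M0=0, M1=-783/122, M2=534/61, M3=-408/61, M4=0
seg 0: a=-5, c=M0/2=0, d=(M1−M0)/(6·1)=-261/244, b=Δ0−h0·(2M0+M1)/6=993/244
seg 1: a=-2, c=M1/2=-783/244, d=(M2−M1)/(6·2)=617/488, b=Δ1−h1·(2M1+M2)/6=105/122
seg 2: a=-3, c=M2/2=267/61, d=(M3−M2)/(6·1)=-157/61, b=Δ2−h2·(2M2+M3)/6=195/61
seg 3: a=2, c=M3/2=-204/61, d=(M4−M3)/(6·1)=68/61, b=Δ3−h3·(2M3+M4)/6=258/61
t_q=17/4 → seg 3, τ=1/4; S=2+258/61·τ+-204/61·τ²+68/61·τ³=2797/976

  seg 0: a=-5 b=993/244 c=0 d=-261/244
  seg 1: a=-2 b=105/122 c=-783/244 d=617/488
  seg 2: a=-3 b=195/61 c=267/61 d=-157/61
  seg 3: a=2 b=258/61 c=-204/61 d=68/61
S(17/4) = 2797/976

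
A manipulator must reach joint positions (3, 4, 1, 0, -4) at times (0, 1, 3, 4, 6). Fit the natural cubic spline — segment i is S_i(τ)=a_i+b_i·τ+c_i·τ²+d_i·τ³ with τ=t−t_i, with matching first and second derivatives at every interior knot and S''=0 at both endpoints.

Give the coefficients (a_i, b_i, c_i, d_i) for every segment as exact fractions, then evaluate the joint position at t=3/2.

  seg 0: a=3 b=563/372 c=0 d=-191/372
  seg 1: a=4 b=-5/186 c=-191/124 d=299/744
  seg 2: a=1 b=-127/93 c=27/31 d=-47/93
  seg 3: a=0 b=-106/93 c=-20/31 d=10/93
S(3/2) = 7245/1984

Δ: Δ0=1, Δ1=-3/2, Δ2=-1, Δ3=-2
row 1: diag=6, rhs=-15; c'=1/3, d'=-5/2
row 2: denom=6−2·1/3=16/3; d'=(3−2·-5/2)/(16/3)=3/2
row 3: denom=6−1·3/16=93/16; d'=(-6−1·3/2)/(93/16)=-40/31
back: M3=-40/31
back: M2=3/2−3/16·-40/31=54/31
back: M1=-5/2−1/3·54/31=-191/62
M: M0=0, M1=-191/62, M2=54/31, M3=-40/31, M4=0
seg 0: a=3, c=M0/2=0, d=(M1−M0)/(6·1)=-191/372, b=Δ0−h0·(2M0+M1)/6=563/372
seg 1: a=4, c=M1/2=-191/124, d=(M2−M1)/(6·2)=299/744, b=Δ1−h1·(2M1+M2)/6=-5/186
seg 2: a=1, c=M2/2=27/31, d=(M3−M2)/(6·1)=-47/93, b=Δ2−h2·(2M2+M3)/6=-127/93
seg 3: a=0, c=M3/2=-20/31, d=(M4−M3)/(6·2)=10/93, b=Δ3−h3·(2M3+M4)/6=-106/93
t_q=3/2 → seg 1, τ=1/2; S=4+-5/186·τ+-191/124·τ²+299/744·τ³=7245/1984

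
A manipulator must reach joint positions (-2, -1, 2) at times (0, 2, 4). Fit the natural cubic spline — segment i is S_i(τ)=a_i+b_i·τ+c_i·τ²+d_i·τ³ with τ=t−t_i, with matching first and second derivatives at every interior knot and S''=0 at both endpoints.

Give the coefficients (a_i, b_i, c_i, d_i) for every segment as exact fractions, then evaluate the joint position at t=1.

Δ: Δ0=1/2, Δ1=3/2
row 1: diag=8, rhs=6; c'=1/4, d'=3/4
back: M1=3/4
M: M0=0, M1=3/4, M2=0
seg 0: a=-2, c=M0/2=0, d=(M1−M0)/(6·2)=1/16, b=Δ0−h0·(2M0+M1)/6=1/4
seg 1: a=-1, c=M1/2=3/8, d=(M2−M1)/(6·2)=-1/16, b=Δ1−h1·(2M1+M2)/6=1
t_q=1 → seg 0, τ=1; S=-2+1/4·τ+0·τ²+1/16·τ³=-27/16

  seg 0: a=-2 b=1/4 c=0 d=1/16
  seg 1: a=-1 b=1 c=3/8 d=-1/16
S(1) = -27/16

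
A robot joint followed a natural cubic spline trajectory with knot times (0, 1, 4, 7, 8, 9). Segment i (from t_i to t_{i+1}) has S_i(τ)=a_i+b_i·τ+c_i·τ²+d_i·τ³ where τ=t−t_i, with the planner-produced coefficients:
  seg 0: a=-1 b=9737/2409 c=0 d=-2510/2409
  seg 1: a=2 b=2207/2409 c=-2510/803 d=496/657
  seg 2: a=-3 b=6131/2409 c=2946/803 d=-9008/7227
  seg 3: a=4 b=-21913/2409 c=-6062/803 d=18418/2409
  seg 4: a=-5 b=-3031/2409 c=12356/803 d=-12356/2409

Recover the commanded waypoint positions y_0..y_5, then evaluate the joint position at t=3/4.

y_0=-1 y_1=2 y_2=-3 y_3=4 y_4=-5 y_5=4
S(3/4) = 40905/25696

y_0 = S_0(0) = a_0 = -1
y_1 = S_1(0) = a_1 = 2
y_2 = S_2(0) = a_2 = -3
y_3 = S_3(0) = a_3 = 4
y_4 = S_4(0) = a_4 = -5
y_5 = S_4(1) = 4
t_q=3/4 is in segment 0 (τ=3/4); S_0(τ)=40905/25696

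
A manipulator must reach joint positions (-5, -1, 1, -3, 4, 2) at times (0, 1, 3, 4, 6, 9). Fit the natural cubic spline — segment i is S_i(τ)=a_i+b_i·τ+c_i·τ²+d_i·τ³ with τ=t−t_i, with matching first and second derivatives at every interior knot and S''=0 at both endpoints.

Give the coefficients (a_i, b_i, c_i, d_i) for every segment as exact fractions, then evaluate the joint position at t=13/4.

  seg 0: a=-5 b=10769/2598 c=0 d=-377/2598
  seg 1: a=-1 b=4819/1299 c=-377/866 d=-2389/5196
  seg 2: a=1 b=-4610/1299 c=-1383/433 d=3563/1299
  seg 3: a=-3 b=-2219/1299 c=2180/433 d=-12629/10392
  seg 4: a=4 b=9995/2598 c=-3909/1732 d=1303/5196
S(13/4) = -1219/27712

Δ: Δ0=4, Δ1=1, Δ2=-4, Δ3=7/2, Δ4=-2/3
row 1: diag=6, rhs=-18; c'=1/3, d'=-3
row 2: denom=6−2·1/3=16/3; d'=(-30−2·-3)/(16/3)=-9/2
row 3: denom=6−1·3/16=93/16; d'=(45−1·-9/2)/(93/16)=264/31
row 4: denom=10−2·32/93=866/93; d'=(-25−2·264/31)/(866/93)=-3909/866
back: M4=-3909/866
back: M3=264/31−32/93·-3909/866=4360/433
back: M2=-9/2−3/16·4360/433=-2766/433
back: M1=-3−1/3·-2766/433=-377/433
M: M0=0, M1=-377/433, M2=-2766/433, M3=4360/433, M4=-3909/866, M5=0
seg 0: a=-5, c=M0/2=0, d=(M1−M0)/(6·1)=-377/2598, b=Δ0−h0·(2M0+M1)/6=10769/2598
seg 1: a=-1, c=M1/2=-377/866, d=(M2−M1)/(6·2)=-2389/5196, b=Δ1−h1·(2M1+M2)/6=4819/1299
seg 2: a=1, c=M2/2=-1383/433, d=(M3−M2)/(6·1)=3563/1299, b=Δ2−h2·(2M2+M3)/6=-4610/1299
seg 3: a=-3, c=M3/2=2180/433, d=(M4−M3)/(6·2)=-12629/10392, b=Δ3−h3·(2M3+M4)/6=-2219/1299
seg 4: a=4, c=M4/2=-3909/1732, d=(M5−M4)/(6·3)=1303/5196, b=Δ4−h4·(2M4+M5)/6=9995/2598
t_q=13/4 → seg 2, τ=1/4; S=1+-4610/1299·τ+-1383/433·τ²+3563/1299·τ³=-1219/27712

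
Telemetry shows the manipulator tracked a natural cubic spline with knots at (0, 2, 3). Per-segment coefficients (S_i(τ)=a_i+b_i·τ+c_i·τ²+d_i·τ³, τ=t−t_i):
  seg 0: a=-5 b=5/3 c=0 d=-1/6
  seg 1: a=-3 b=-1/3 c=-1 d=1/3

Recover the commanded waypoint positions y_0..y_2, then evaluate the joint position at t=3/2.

y_0 = S_0(0) = a_0 = -5
y_1 = S_1(0) = a_1 = -3
y_2 = S_1(1) = -4
t_q=3/2 is in segment 0 (τ=3/2); S_0(τ)=-49/16

y_0=-5 y_1=-3 y_2=-4
S(3/2) = -49/16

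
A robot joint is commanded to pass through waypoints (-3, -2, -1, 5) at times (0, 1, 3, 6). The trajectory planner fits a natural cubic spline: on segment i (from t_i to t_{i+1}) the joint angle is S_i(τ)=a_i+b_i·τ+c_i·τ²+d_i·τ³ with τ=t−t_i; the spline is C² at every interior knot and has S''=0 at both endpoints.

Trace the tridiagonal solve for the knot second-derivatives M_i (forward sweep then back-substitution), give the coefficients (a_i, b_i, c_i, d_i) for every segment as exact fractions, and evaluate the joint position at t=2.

  seg 0: a=-3 b=8/7 c=0 d=-1/7
  seg 1: a=-2 b=5/7 c=-3/7 d=9/56
  seg 2: a=-1 b=13/14 c=15/28 d=-5/84
S(2) = -87/56

Δ: Δ0=1, Δ1=1/2, Δ2=2
row 1: diag=6, rhs=-3; c'=1/3, d'=-1/2
row 2: denom=10−2·1/3=28/3; d'=(9−2·-1/2)/(28/3)=15/14
back: M2=15/14
back: M1=-1/2−1/3·15/14=-6/7
M: M0=0, M1=-6/7, M2=15/14, M3=0
seg 0: a=-3, c=M0/2=0, d=(M1−M0)/(6·1)=-1/7, b=Δ0−h0·(2M0+M1)/6=8/7
seg 1: a=-2, c=M1/2=-3/7, d=(M2−M1)/(6·2)=9/56, b=Δ1−h1·(2M1+M2)/6=5/7
seg 2: a=-1, c=M2/2=15/28, d=(M3−M2)/(6·3)=-5/84, b=Δ2−h2·(2M2+M3)/6=13/14
t_q=2 → seg 1, τ=1; S=-2+5/7·τ+-3/7·τ²+9/56·τ³=-87/56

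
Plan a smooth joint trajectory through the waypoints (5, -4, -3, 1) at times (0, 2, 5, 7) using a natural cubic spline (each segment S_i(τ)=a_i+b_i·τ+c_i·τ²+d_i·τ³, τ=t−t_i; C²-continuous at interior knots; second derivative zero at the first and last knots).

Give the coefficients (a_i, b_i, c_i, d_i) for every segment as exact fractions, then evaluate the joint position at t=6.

  seg 0: a=5 b=-229/42 c=0 d=5/21
  seg 1: a=-4 b=-109/42 c=10/7 d=-19/126
  seg 2: a=-3 b=40/21 c=1/14 d=-1/84
S(6) = -29/28

Δ: Δ0=-9/2, Δ1=1/3, Δ2=2
row 1: diag=10, rhs=29; c'=3/10, d'=29/10
row 2: denom=10−3·3/10=91/10; d'=(10−3·29/10)/(91/10)=1/7
back: M2=1/7
back: M1=29/10−3/10·1/7=20/7
M: M0=0, M1=20/7, M2=1/7, M3=0
seg 0: a=5, c=M0/2=0, d=(M1−M0)/(6·2)=5/21, b=Δ0−h0·(2M0+M1)/6=-229/42
seg 1: a=-4, c=M1/2=10/7, d=(M2−M1)/(6·3)=-19/126, b=Δ1−h1·(2M1+M2)/6=-109/42
seg 2: a=-3, c=M2/2=1/14, d=(M3−M2)/(6·2)=-1/84, b=Δ2−h2·(2M2+M3)/6=40/21
t_q=6 → seg 2, τ=1; S=-3+40/21·τ+1/14·τ²+-1/84·τ³=-29/28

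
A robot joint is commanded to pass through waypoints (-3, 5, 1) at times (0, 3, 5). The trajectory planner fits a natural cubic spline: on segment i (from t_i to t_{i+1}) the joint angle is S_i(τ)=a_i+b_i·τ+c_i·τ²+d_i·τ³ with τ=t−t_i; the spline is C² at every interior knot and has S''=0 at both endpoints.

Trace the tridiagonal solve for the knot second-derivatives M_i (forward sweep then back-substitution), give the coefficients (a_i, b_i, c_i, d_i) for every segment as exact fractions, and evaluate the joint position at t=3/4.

  seg 0: a=-3 b=61/15 c=0 d=-7/45
  seg 1: a=5 b=-2/15 c=-7/5 d=7/30
S(3/4) = -1/64

Δ: Δ0=8/3, Δ1=-2
row 1: diag=10, rhs=-28; c'=1/5, d'=-14/5
back: M1=-14/5
M: M0=0, M1=-14/5, M2=0
seg 0: a=-3, c=M0/2=0, d=(M1−M0)/(6·3)=-7/45, b=Δ0−h0·(2M0+M1)/6=61/15
seg 1: a=5, c=M1/2=-7/5, d=(M2−M1)/(6·2)=7/30, b=Δ1−h1·(2M1+M2)/6=-2/15
t_q=3/4 → seg 0, τ=3/4; S=-3+61/15·τ+0·τ²+-7/45·τ³=-1/64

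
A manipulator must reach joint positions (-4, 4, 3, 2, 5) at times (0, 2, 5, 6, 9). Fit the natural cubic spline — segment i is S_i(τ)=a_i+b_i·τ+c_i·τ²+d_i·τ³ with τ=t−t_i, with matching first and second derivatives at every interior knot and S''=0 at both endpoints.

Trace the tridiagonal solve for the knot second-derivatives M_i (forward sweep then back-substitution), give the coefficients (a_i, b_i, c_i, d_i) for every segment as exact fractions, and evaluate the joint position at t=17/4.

Δ: Δ0=4, Δ1=-1/3, Δ2=-1, Δ3=1
row 1: diag=10, rhs=-26; c'=3/10, d'=-13/5
row 2: denom=8−3·3/10=71/10; d'=(-4−3·-13/5)/(71/10)=38/71
row 3: denom=8−1·10/71=558/71; d'=(12−1·38/71)/(558/71)=407/279
back: M3=407/279
back: M2=38/71−10/71·407/279=92/279
back: M1=-13/5−3/10·92/279=-251/93
M: M0=0, M1=-251/93, M2=92/279, M3=407/279, M4=0
seg 0: a=-4, c=M0/2=0, d=(M1−M0)/(6·2)=-251/1116, b=Δ0−h0·(2M0+M1)/6=1367/279
seg 1: a=4, c=M1/2=-251/186, d=(M2−M1)/(6·3)=845/5022, b=Δ1−h1·(2M1+M2)/6=614/279
seg 2: a=3, c=M2/2=46/279, d=(M3−M2)/(6·1)=35/186, b=Δ2−h2·(2M2+M3)/6=-755/558
seg 3: a=2, c=M3/2=407/558, d=(M4−M3)/(6·3)=-407/5022, b=Δ3−h3·(2M3+M4)/6=-128/279
t_q=17/4 → seg 1, τ=9/4; S=4+614/279·τ+-251/186·τ²+845/5022·τ³=16017/3968

  seg 0: a=-4 b=1367/279 c=0 d=-251/1116
  seg 1: a=4 b=614/279 c=-251/186 d=845/5022
  seg 2: a=3 b=-755/558 c=46/279 d=35/186
  seg 3: a=2 b=-128/279 c=407/558 d=-407/5022
S(17/4) = 16017/3968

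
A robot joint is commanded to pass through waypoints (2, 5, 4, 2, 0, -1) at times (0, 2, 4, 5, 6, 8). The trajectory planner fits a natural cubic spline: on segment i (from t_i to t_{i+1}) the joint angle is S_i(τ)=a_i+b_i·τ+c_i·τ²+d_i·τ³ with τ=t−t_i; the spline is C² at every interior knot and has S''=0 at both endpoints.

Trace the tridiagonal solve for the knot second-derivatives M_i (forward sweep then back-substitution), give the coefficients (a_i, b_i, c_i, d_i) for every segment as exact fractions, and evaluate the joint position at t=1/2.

Δ: Δ0=3/2, Δ1=-1/2, Δ2=-2, Δ3=-2, Δ4=-1/2
row 1: diag=8, rhs=-12; c'=1/4, d'=-3/2
row 2: denom=6−2·1/4=11/2; d'=(-9−2·-3/2)/(11/2)=-12/11
row 3: denom=4−1·2/11=42/11; d'=(0−1·-12/11)/(42/11)=2/7
row 4: denom=6−1·11/42=241/42; d'=(9−1·2/7)/(241/42)=366/241
back: M4=366/241
back: M3=2/7−11/42·366/241=-27/241
back: M2=-12/11−2/11·-27/241=-258/241
back: M1=-3/2−1/4·-258/241=-297/241
M: M0=0, M1=-297/241, M2=-258/241, M3=-27/241, M4=366/241, M5=0
seg 0: a=2, c=M0/2=0, d=(M1−M0)/(6·2)=-99/964, b=Δ0−h0·(2M0+M1)/6=921/482
seg 1: a=5, c=M1/2=-297/482, d=(M2−M1)/(6·2)=13/964, b=Δ1−h1·(2M1+M2)/6=327/482
seg 2: a=4, c=M2/2=-129/241, d=(M3−M2)/(6·1)=77/482, b=Δ2−h2·(2M2+M3)/6=-783/482
seg 3: a=2, c=M3/2=-27/482, d=(M4−M3)/(6·1)=131/482, b=Δ3−h3·(2M3+M4)/6=-534/241
seg 4: a=0, c=M4/2=183/241, d=(M5−M4)/(6·2)=-61/482, b=Δ4−h4·(2M4+M5)/6=-729/482
t_q=1/2 → seg 0, τ=1/2; S=2+921/482·τ+0·τ²+-99/964·τ³=22693/7712

  seg 0: a=2 b=921/482 c=0 d=-99/964
  seg 1: a=5 b=327/482 c=-297/482 d=13/964
  seg 2: a=4 b=-783/482 c=-129/241 d=77/482
  seg 3: a=2 b=-534/241 c=-27/482 d=131/482
  seg 4: a=0 b=-729/482 c=183/241 d=-61/482
S(1/2) = 22693/7712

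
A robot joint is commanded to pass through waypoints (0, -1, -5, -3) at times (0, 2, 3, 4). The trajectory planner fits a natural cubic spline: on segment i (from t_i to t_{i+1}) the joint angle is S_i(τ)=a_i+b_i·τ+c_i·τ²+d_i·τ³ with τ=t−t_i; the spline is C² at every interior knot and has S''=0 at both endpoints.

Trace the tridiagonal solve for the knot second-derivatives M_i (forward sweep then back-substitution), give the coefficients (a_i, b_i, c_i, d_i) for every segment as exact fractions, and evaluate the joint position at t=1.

Δ: Δ0=-1/2, Δ1=-4, Δ2=2
row 1: diag=6, rhs=-21; c'=1/6, d'=-7/2
row 2: denom=4−1·1/6=23/6; d'=(36−1·-7/2)/(23/6)=237/23
back: M2=237/23
back: M1=-7/2−1/6·237/23=-120/23
M: M0=0, M1=-120/23, M2=237/23, M3=0
seg 0: a=0, c=M0/2=0, d=(M1−M0)/(6·2)=-10/23, b=Δ0−h0·(2M0+M1)/6=57/46
seg 1: a=-1, c=M1/2=-60/23, d=(M2−M1)/(6·1)=119/46, b=Δ1−h1·(2M1+M2)/6=-183/46
seg 2: a=-5, c=M2/2=237/46, d=(M3−M2)/(6·1)=-79/46, b=Δ2−h2·(2M2+M3)/6=-33/23
t_q=1 → seg 0, τ=1; S=0+57/46·τ+0·τ²+-10/23·τ³=37/46

  seg 0: a=0 b=57/46 c=0 d=-10/23
  seg 1: a=-1 b=-183/46 c=-60/23 d=119/46
  seg 2: a=-5 b=-33/23 c=237/46 d=-79/46
S(1) = 37/46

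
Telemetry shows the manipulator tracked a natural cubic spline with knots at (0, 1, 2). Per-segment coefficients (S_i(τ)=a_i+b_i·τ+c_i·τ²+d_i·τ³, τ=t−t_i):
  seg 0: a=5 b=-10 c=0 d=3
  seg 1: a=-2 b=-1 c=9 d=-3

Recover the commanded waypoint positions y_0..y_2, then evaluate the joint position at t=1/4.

y_0=5 y_1=-2 y_2=3
S(1/4) = 163/64

y_0 = S_0(0) = a_0 = 5
y_1 = S_1(0) = a_1 = -2
y_2 = S_1(1) = 3
t_q=1/4 is in segment 0 (τ=1/4); S_0(τ)=163/64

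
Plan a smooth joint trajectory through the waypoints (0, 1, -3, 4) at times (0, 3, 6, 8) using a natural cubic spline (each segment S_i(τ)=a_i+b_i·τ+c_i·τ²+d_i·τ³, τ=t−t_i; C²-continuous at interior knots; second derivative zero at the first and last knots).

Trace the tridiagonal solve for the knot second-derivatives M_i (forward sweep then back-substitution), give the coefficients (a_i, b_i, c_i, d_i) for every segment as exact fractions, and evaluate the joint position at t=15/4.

  seg 0: a=0 b=87/74 c=0 d=-187/1998
  seg 1: a=1 b=-50/37 c=-187/222 d=565/1998
  seg 2: a=-3 b=91/74 c=63/37 d=-21/74
S(15/4) = -1743/4736

Δ: Δ0=1/3, Δ1=-4/3, Δ2=7/2
row 1: diag=12, rhs=-10; c'=1/4, d'=-5/6
row 2: denom=10−3·1/4=37/4; d'=(29−3·-5/6)/(37/4)=126/37
back: M2=126/37
back: M1=-5/6−1/4·126/37=-187/111
M: M0=0, M1=-187/111, M2=126/37, M3=0
seg 0: a=0, c=M0/2=0, d=(M1−M0)/(6·3)=-187/1998, b=Δ0−h0·(2M0+M1)/6=87/74
seg 1: a=1, c=M1/2=-187/222, d=(M2−M1)/(6·3)=565/1998, b=Δ1−h1·(2M1+M2)/6=-50/37
seg 2: a=-3, c=M2/2=63/37, d=(M3−M2)/(6·2)=-21/74, b=Δ2−h2·(2M2+M3)/6=91/74
t_q=15/4 → seg 1, τ=3/4; S=1+-50/37·τ+-187/222·τ²+565/1998·τ³=-1743/4736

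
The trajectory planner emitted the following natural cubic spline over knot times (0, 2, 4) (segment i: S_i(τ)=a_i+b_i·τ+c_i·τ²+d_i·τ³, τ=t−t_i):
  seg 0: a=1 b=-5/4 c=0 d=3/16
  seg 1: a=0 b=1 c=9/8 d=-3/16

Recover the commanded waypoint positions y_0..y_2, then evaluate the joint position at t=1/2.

y_0=1 y_1=0 y_2=5
S(1/2) = 51/128

y_0 = S_0(0) = a_0 = 1
y_1 = S_1(0) = a_1 = 0
y_2 = S_1(2) = 5
t_q=1/2 is in segment 0 (τ=1/2); S_0(τ)=51/128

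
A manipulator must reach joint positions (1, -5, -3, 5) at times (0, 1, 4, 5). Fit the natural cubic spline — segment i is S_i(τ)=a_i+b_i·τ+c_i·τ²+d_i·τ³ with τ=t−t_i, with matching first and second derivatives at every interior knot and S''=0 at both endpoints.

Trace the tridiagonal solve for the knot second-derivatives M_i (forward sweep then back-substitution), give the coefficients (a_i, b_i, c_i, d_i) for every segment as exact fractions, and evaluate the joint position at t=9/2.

Δ: Δ0=-6, Δ1=2/3, Δ2=8
row 1: diag=8, rhs=40; c'=3/8, d'=5
row 2: denom=8−3·3/8=55/8; d'=(44−3·5)/(55/8)=232/55
back: M2=232/55
back: M1=5−3/8·232/55=188/55
M: M0=0, M1=188/55, M2=232/55, M3=0
seg 0: a=1, c=M0/2=0, d=(M1−M0)/(6·1)=94/165, b=Δ0−h0·(2M0+M1)/6=-1084/165
seg 1: a=-5, c=M1/2=94/55, d=(M2−M1)/(6·3)=2/45, b=Δ1−h1·(2M1+M2)/6=-802/165
seg 2: a=-3, c=M2/2=116/55, d=(M3−M2)/(6·1)=-116/165, b=Δ2−h2·(2M2+M3)/6=1088/165
t_q=9/2 → seg 2, τ=1/2; S=-3+1088/165·τ+116/55·τ²+-116/165·τ³=81/110

  seg 0: a=1 b=-1084/165 c=0 d=94/165
  seg 1: a=-5 b=-802/165 c=94/55 d=2/45
  seg 2: a=-3 b=1088/165 c=116/55 d=-116/165
S(9/2) = 81/110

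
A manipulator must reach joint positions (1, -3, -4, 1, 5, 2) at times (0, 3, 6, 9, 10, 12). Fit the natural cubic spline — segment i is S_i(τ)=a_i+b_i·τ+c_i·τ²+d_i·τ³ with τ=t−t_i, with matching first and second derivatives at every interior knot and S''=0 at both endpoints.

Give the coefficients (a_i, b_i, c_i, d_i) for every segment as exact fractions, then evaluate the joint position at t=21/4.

Δ: Δ0=-4/3, Δ1=-1/3, Δ2=5/3, Δ3=4, Δ4=-3/2
row 1: diag=12, rhs=6; c'=1/4, d'=1/2
row 2: denom=12−3·1/4=45/4; d'=(12−3·1/2)/(45/4)=14/15
row 3: denom=8−3·4/15=36/5; d'=(14−3·14/15)/(36/5)=14/9
row 4: denom=6−1·5/36=211/36; d'=(-33−1·14/9)/(211/36)=-1244/211
back: M4=-1244/211
back: M3=14/9−5/36·-1244/211=501/211
back: M2=14/15−4/15·501/211=190/633
back: M1=1/2−1/4·190/633=269/633
M: M0=0, M1=269/633, M2=190/633, M3=501/211, M4=-1244/211, M5=0
seg 0: a=1, c=M0/2=0, d=(M1−M0)/(6·3)=269/11394, b=Δ0−h0·(2M0+M1)/6=-1957/1266
seg 1: a=-3, c=M1/2=269/1266, d=(M2−M1)/(6·3)=-79/11394, b=Δ1−h1·(2M1+M2)/6=-575/633
seg 2: a=-4, c=M2/2=95/633, d=(M3−M2)/(6·3)=1313/11394, b=Δ2−h2·(2M2+M3)/6=227/1266
seg 3: a=1, c=M3/2=501/422, d=(M4−M3)/(6·1)=-1745/1266, b=Δ3−h3·(2M3+M4)/6=2653/633
seg 4: a=5, c=M4/2=-622/211, d=(M5−M4)/(6·2)=311/633, b=Δ4−h4·(2M4+M5)/6=3077/1266
t_q=21/4 → seg 1, τ=9/4; S=-3+-575/633·τ+269/1266·τ²+-79/11394·τ³=-109305/27008

  seg 0: a=1 b=-1957/1266 c=0 d=269/11394
  seg 1: a=-3 b=-575/633 c=269/1266 d=-79/11394
  seg 2: a=-4 b=227/1266 c=95/633 d=1313/11394
  seg 3: a=1 b=2653/633 c=501/422 d=-1745/1266
  seg 4: a=5 b=3077/1266 c=-622/211 d=311/633
S(21/4) = -109305/27008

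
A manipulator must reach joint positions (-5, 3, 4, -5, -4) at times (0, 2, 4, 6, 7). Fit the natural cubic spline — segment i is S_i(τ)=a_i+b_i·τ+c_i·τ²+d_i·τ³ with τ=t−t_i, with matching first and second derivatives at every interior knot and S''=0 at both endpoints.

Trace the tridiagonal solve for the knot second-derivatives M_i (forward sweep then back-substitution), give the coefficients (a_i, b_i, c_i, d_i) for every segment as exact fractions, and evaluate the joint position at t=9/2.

  seg 0: a=-5 b=182/41 c=0 d=-9/82
  seg 1: a=3 b=128/41 c=-27/41 d=-107/328
  seg 2: a=4 b=-281/82 c=-429/164 d=341/328
  seg 3: a=-5 b=-58/41 c=297/82 d=-99/82
S(9/2) = 4625/2624

Δ: Δ0=4, Δ1=1/2, Δ2=-9/2, Δ3=1
row 1: diag=8, rhs=-21; c'=1/4, d'=-21/8
row 2: denom=8−2·1/4=15/2; d'=(-30−2·-21/8)/(15/2)=-33/10
row 3: denom=6−2·4/15=82/15; d'=(33−2·-33/10)/(82/15)=297/41
back: M3=297/41
back: M2=-33/10−4/15·297/41=-429/82
back: M1=-21/8−1/4·-429/82=-54/41
M: M0=0, M1=-54/41, M2=-429/82, M3=297/41, M4=0
seg 0: a=-5, c=M0/2=0, d=(M1−M0)/(6·2)=-9/82, b=Δ0−h0·(2M0+M1)/6=182/41
seg 1: a=3, c=M1/2=-27/41, d=(M2−M1)/(6·2)=-107/328, b=Δ1−h1·(2M1+M2)/6=128/41
seg 2: a=4, c=M2/2=-429/164, d=(M3−M2)/(6·2)=341/328, b=Δ2−h2·(2M2+M3)/6=-281/82
seg 3: a=-5, c=M3/2=297/82, d=(M4−M3)/(6·1)=-99/82, b=Δ3−h3·(2M3+M4)/6=-58/41
t_q=9/2 → seg 2, τ=1/2; S=4+-281/82·τ+-429/164·τ²+341/328·τ³=4625/2624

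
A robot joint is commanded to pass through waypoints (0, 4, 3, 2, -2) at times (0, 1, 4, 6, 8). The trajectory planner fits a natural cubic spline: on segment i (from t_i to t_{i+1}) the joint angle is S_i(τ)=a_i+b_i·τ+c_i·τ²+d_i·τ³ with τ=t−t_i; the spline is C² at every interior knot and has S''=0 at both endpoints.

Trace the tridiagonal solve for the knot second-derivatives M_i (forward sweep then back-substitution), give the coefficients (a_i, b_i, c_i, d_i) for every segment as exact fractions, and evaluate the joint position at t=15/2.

Δ: Δ0=4, Δ1=-1/3, Δ2=-1/2, Δ3=-2
row 1: diag=8, rhs=-26; c'=3/8, d'=-13/4
row 2: denom=10−3·3/8=71/8; d'=(-1−3·-13/4)/(71/8)=70/71
row 3: denom=8−2·16/71=536/71; d'=(-9−2·70/71)/(536/71)=-779/536
back: M3=-779/536
back: M2=70/71−16/71·-779/536=88/67
back: M1=-13/4−3/8·88/67=-1003/268
M: M0=0, M1=-1003/268, M2=88/67, M3=-779/536, M4=0
seg 0: a=0, c=M0/2=0, d=(M1−M0)/(6·1)=-1003/1608, b=Δ0−h0·(2M0+M1)/6=7435/1608
seg 1: a=4, c=M1/2=-1003/536, d=(M2−M1)/(6·3)=1355/4824, b=Δ1−h1·(2M1+M2)/6=2213/804
seg 2: a=3, c=M2/2=44/67, d=(M3−M2)/(6·2)=-1483/6432, b=Δ2−h2·(2M2+M3)/6=-1433/1608
seg 3: a=2, c=M3/2=-779/1072, d=(M4−M3)/(6·2)=779/6432, b=Δ3−h3·(2M3+M4)/6=-829/804
t_q=15/2 → seg 3, τ=3/2; S=2+-829/804·τ+-779/1072·τ²+779/6432·τ³=-13257/17152

  seg 0: a=0 b=7435/1608 c=0 d=-1003/1608
  seg 1: a=4 b=2213/804 c=-1003/536 d=1355/4824
  seg 2: a=3 b=-1433/1608 c=44/67 d=-1483/6432
  seg 3: a=2 b=-829/804 c=-779/1072 d=779/6432
S(15/2) = -13257/17152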